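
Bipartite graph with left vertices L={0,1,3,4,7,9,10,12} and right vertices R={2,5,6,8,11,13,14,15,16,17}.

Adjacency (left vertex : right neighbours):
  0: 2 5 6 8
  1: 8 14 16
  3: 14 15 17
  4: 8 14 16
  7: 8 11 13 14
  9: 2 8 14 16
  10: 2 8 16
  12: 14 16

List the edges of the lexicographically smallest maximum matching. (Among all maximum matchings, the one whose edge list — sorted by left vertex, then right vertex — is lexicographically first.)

Lex-smallest maximum matching: {(0,5), (1,8), (3,15), (4,14), (7,11), (9,2), (10,16)}

|M| = 7 (so the lex-smallest maximum matching has 7 edges)
process left vertices in ascending order; for each, take the smallest-labelled available neighbour that still permits 7 edges overall, or leave it unmatched if none does
lex-smallest matching: {0-5, 1-8, 3-15, 4-14, 7-11, 9-2, 10-16}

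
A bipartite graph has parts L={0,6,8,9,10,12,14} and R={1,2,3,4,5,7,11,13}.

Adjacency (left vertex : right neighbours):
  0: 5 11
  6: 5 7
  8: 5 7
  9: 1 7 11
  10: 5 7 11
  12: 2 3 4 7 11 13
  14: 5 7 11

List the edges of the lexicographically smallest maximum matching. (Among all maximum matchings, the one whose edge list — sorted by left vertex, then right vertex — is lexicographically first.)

Lex-smallest maximum matching: {(0,5), (6,7), (9,1), (10,11), (12,2)}

|M| = 5 (so the lex-smallest maximum matching has 5 edges)
process left vertices in ascending order; for each, take the smallest-labelled available neighbour that still permits 5 edges overall, or leave it unmatched if none does
lex-smallest matching: {0-5, 6-7, 9-1, 10-11, 12-2}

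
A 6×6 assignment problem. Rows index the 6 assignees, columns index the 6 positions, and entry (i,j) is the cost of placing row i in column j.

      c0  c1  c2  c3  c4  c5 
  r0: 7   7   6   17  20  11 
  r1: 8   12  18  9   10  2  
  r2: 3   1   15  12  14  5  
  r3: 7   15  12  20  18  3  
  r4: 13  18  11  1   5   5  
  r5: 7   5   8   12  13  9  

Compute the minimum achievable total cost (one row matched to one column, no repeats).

one of 2 optimal assignments: row0→col2 (cost 6), row1→col4 (cost 10), row2→col0 (cost 3), row3→col5 (cost 3), row4→col3 (cost 1), row5→col1 (cost 5)
total = 6 + 10 + 3 + 3 + 1 + 5 = 28

Minimum assignment cost: 28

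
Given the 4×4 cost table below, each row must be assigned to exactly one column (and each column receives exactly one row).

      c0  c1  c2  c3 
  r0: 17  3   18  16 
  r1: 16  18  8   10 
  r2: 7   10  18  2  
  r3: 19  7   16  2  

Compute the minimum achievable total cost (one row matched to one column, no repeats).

optimal assignment: row0→col1 (cost 3), row1→col2 (cost 8), row2→col0 (cost 7), row3→col3 (cost 2)
total = 3 + 8 + 7 + 2 = 20

Minimum assignment cost: 20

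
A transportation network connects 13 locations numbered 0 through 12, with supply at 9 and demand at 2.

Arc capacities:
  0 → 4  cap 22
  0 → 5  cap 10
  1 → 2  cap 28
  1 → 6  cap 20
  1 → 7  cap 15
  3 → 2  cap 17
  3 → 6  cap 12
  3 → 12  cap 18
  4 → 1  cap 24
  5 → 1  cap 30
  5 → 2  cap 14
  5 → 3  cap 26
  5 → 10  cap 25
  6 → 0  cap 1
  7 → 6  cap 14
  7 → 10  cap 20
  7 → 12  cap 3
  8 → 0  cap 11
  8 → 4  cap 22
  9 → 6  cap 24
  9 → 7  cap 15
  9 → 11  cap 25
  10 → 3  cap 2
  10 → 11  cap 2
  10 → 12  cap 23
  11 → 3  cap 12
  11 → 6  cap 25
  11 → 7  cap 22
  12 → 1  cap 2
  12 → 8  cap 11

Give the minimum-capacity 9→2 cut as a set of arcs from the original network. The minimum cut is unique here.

augment #1: 9→11→3→2 push 12
augment #2: 9→6→0→5→2 push 1
augment #3: 9→7→10→3→2 push 2
augment #4: 9→7→12→1→2 push 2
augment #5: 9→7→12→8→0→5→2 push 1
augment #6: 9→7→10→12→8→0→5→2 push 8
augment #7: 9→7→10→12→8→4→1→2 push 2
max flow = 28; residual-reachable set from 9 gives S-side
cut edges (S→T): {(6,0), (10,3), (11,3), (12,1), (12,8)} total cap 28

Min-cut arcs: {(6,0), (10,3), (11,3), (12,1), (12,8)} (total capacity 28)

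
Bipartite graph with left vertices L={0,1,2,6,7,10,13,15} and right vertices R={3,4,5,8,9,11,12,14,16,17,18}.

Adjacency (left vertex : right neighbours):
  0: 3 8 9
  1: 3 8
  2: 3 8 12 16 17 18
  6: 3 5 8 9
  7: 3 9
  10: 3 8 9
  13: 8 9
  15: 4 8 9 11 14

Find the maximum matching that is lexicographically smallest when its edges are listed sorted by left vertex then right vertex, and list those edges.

Lex-smallest maximum matching: {(0,3), (1,8), (2,12), (6,5), (7,9), (15,4)}

|M| = 6 (so the lex-smallest maximum matching has 6 edges)
process left vertices in ascending order; for each, take the smallest-labelled available neighbour that still permits 6 edges overall, or leave it unmatched if none does
lex-smallest matching: {0-3, 1-8, 2-12, 6-5, 7-9, 15-4}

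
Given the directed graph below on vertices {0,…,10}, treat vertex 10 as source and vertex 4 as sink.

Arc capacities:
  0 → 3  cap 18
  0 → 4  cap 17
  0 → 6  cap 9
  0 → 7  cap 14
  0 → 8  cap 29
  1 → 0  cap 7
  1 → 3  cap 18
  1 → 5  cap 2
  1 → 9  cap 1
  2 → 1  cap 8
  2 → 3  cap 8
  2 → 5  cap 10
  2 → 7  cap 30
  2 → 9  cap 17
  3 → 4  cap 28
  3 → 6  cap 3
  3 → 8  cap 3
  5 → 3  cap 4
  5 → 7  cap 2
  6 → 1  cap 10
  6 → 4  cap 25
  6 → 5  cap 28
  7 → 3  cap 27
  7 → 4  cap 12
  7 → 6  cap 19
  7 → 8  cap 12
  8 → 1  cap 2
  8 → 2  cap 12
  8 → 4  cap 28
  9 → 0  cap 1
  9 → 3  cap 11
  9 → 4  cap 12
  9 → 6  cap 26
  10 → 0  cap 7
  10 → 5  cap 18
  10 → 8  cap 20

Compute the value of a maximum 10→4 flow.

augment #1: 10→0→4 bottleneck 7, total now 7
augment #2: 10→8→4 bottleneck 20, total now 27
augment #3: 10→5→3→4 bottleneck 4, total now 31
augment #4: 10→5→7→4 bottleneck 2, total now 33

Maximum flow value: 33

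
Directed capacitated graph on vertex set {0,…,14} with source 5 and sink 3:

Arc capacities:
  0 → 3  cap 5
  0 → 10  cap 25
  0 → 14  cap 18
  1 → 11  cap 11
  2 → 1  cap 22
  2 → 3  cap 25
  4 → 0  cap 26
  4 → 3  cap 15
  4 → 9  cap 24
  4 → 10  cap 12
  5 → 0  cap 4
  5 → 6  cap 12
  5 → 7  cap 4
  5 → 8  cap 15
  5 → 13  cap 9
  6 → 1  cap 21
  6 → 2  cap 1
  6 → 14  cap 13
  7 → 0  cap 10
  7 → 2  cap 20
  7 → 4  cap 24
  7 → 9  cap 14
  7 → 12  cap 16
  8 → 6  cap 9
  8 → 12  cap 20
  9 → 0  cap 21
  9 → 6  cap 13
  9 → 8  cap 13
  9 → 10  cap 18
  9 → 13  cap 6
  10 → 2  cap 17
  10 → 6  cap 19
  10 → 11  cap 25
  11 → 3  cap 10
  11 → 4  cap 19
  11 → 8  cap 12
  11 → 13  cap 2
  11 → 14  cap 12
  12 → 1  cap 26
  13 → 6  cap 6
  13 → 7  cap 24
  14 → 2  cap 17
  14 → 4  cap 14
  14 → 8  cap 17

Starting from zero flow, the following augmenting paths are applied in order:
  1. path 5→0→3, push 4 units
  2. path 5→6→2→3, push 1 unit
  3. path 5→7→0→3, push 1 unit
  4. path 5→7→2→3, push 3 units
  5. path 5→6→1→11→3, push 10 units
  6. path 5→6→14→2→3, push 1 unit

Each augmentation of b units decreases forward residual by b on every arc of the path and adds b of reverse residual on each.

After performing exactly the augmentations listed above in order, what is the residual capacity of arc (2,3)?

after path 1 (5→0→3, push 4): res(2,3)=25
after path 2 (5→6→2→3, push 1): res(2,3)=24
after path 3 (5→7→0→3, push 1): res(2,3)=24
after path 4 (5→7→2→3, push 3): res(2,3)=21
after path 5 (5→6→1→11→3, push 10): res(2,3)=21
after path 6 (5→6→14→2→3, push 1): res(2,3)=20

Residual capacity of (2,3): 20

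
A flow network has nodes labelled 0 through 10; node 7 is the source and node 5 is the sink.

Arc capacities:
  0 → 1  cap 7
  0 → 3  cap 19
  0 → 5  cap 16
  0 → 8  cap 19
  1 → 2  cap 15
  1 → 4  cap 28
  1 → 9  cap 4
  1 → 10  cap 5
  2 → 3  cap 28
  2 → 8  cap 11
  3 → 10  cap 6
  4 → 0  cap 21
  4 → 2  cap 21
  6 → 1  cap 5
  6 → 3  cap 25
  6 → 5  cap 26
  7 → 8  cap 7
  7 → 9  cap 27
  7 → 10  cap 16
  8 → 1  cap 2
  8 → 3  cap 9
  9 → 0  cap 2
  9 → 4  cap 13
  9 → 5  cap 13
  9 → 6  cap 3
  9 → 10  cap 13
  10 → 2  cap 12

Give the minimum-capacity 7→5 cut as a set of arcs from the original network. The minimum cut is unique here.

Min-cut arcs: {(7,9), (8,1)} (total capacity 29)

augment #1: 7→9→5 push 13
augment #2: 7→9→0→5 push 2
augment #3: 7→9→6→5 push 3
augment #4: 7→9→4→0→5 push 9
augment #5: 7→8→1→4→0→5 push 2
max flow = 29; residual-reachable set from 7 gives S-side
cut edges (S→T): {(7,9), (8,1)} total cap 29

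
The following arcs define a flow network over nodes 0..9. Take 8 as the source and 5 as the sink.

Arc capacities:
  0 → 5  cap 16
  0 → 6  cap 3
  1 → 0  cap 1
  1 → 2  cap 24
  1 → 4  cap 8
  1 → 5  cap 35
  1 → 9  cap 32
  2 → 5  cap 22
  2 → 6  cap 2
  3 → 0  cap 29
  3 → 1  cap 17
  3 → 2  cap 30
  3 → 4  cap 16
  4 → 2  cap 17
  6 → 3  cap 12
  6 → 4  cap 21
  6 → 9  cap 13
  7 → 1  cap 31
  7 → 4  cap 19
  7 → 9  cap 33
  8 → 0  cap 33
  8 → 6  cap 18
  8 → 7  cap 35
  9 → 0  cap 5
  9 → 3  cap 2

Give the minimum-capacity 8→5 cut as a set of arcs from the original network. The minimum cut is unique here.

Min-cut arcs: {(0,5), (0,6), (8,6), (8,7)} (total capacity 72)

augment #1: 8→0→5 push 16
augment #2: 8→7→1→5 push 31
augment #3: 8→6→3→1→5 push 4
augment #4: 8→6→3→2→5 push 8
augment #5: 8→6→4→2→5 push 6
augment #6: 8→7→4→2→5 push 4
augment #7: 8→0→6→4→2→5 push 3
max flow = 72; residual-reachable set from 8 gives S-side
cut edges (S→T): {(0,5), (0,6), (8,6), (8,7)} total cap 72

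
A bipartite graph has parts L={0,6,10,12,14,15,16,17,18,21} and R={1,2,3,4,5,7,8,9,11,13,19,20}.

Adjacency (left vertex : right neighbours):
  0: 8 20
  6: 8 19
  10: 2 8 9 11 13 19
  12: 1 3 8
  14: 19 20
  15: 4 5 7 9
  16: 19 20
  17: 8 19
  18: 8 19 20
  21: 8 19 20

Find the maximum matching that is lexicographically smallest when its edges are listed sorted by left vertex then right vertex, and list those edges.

Lex-smallest maximum matching: {(0,8), (6,19), (10,2), (12,1), (14,20), (15,4)}

|M| = 6 (so the lex-smallest maximum matching has 6 edges)
process left vertices in ascending order; for each, take the smallest-labelled available neighbour that still permits 6 edges overall, or leave it unmatched if none does
lex-smallest matching: {0-8, 6-19, 10-2, 12-1, 14-20, 15-4}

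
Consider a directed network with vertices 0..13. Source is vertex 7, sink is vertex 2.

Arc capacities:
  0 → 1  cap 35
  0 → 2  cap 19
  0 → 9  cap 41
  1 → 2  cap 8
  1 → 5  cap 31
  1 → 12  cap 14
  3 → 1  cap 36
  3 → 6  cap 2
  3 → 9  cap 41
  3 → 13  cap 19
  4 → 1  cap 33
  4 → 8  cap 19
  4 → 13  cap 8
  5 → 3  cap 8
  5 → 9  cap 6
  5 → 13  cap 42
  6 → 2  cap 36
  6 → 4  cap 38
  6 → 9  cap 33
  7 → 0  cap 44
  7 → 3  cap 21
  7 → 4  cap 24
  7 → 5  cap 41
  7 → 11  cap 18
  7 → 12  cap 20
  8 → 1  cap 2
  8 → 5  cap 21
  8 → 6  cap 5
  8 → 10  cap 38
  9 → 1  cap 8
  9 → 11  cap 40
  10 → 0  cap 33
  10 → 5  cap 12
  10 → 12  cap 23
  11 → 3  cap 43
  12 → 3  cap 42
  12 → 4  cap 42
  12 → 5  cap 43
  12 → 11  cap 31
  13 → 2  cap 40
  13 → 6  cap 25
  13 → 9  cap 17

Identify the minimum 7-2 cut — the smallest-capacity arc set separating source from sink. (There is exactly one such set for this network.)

augment #1: 7→0→2 push 19
augment #2: 7→0→1→2 push 8
augment #3: 7→3→6→2 push 2
augment #4: 7→3→13→2 push 19
augment #5: 7→4→13→2 push 8
augment #6: 7→5→13→2 push 13
augment #7: 7→4→8→6→2 push 5
augment #8: 7→5→13→6→2 push 25
max flow = 99; residual-reachable set from 7 gives S-side
cut edges (S→T): {(0,2), (1,2), (3,6), (8,6), (13,2), (13,6)} total cap 99

Min-cut arcs: {(0,2), (1,2), (3,6), (8,6), (13,2), (13,6)} (total capacity 99)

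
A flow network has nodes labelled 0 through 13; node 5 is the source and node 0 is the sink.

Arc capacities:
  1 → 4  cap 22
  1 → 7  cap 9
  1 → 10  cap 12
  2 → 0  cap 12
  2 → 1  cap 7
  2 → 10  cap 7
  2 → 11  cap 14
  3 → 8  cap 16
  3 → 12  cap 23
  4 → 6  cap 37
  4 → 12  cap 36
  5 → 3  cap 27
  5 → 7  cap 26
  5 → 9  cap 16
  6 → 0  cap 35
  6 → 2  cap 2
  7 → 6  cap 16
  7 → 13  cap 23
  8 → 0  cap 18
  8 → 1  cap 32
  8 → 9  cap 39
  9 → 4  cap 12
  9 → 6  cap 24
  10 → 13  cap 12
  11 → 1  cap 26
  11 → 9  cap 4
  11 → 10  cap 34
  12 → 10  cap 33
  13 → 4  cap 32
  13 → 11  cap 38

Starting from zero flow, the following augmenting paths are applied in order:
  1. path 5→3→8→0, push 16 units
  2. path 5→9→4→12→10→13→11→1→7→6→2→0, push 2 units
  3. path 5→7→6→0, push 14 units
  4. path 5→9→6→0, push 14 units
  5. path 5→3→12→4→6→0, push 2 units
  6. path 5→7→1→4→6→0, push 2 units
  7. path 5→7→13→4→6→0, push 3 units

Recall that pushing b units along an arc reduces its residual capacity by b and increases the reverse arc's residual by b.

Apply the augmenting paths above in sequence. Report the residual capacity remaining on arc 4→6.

Residual capacity of (4,6): 30

after path 1 (5→3→8→0, push 16): res(4,6)=37
after path 2 (5→9→4→12→10→13→11→1→7→6→2→0, push 2): res(4,6)=37
after path 3 (5→7→6→0, push 14): res(4,6)=37
after path 4 (5→9→6→0, push 14): res(4,6)=37
after path 5 (5→3→12→4→6→0, push 2): res(4,6)=35
after path 6 (5→7→1→4→6→0, push 2): res(4,6)=33
after path 7 (5→7→13→4→6→0, push 3): res(4,6)=30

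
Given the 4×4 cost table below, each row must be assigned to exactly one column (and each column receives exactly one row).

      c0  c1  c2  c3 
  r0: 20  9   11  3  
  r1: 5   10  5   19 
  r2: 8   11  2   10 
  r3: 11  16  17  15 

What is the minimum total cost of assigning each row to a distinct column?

one of 2 optimal assignments: row0→col3 (cost 3), row1→col0 (cost 5), row2→col2 (cost 2), row3→col1 (cost 16)
total = 3 + 5 + 2 + 16 = 26

Minimum assignment cost: 26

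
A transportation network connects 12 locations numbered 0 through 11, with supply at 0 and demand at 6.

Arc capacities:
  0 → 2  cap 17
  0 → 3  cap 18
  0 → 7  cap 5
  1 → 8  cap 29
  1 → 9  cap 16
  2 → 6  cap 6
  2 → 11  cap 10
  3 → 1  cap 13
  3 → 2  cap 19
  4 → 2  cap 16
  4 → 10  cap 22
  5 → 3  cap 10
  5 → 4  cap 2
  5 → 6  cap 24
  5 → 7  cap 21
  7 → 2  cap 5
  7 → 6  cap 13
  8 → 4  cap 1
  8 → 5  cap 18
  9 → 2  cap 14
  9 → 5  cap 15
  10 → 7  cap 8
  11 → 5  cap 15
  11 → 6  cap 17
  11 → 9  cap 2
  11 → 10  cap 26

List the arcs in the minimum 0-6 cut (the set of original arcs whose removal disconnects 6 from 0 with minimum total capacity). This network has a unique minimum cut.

augment #1: 0→2→6 push 6
augment #2: 0→7→6 push 5
augment #3: 0→2→11→6 push 10
augment #4: 0→3→1→8→5→6 push 13
max flow = 34; residual-reachable set from 0 gives S-side
cut edges (S→T): {(0,7), (2,6), (2,11), (3,1)} total cap 34

Min-cut arcs: {(0,7), (2,6), (2,11), (3,1)} (total capacity 34)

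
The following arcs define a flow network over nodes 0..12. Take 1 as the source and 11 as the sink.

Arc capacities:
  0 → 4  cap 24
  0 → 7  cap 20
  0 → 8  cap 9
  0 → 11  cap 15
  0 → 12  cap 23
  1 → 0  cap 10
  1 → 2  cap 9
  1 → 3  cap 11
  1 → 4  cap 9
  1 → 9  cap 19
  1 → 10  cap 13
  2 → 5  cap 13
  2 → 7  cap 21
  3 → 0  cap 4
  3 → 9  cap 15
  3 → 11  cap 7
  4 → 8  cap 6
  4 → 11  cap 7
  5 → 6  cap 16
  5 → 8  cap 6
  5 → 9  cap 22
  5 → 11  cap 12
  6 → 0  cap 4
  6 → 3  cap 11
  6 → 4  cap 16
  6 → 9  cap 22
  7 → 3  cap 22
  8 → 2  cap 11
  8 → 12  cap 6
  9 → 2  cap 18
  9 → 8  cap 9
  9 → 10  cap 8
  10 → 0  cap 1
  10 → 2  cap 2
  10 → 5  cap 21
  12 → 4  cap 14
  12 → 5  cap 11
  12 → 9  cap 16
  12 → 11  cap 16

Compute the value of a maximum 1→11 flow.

augment #1: 1→0→11 bottleneck 10, total now 10
augment #2: 1→3→11 bottleneck 7, total now 17
augment #3: 1→4→11 bottleneck 7, total now 24
augment #4: 1→2→5→11 bottleneck 9, total now 33
augment #5: 1→3→0→11 bottleneck 4, total now 37
augment #6: 1→10→0→11 bottleneck 1, total now 38
augment #7: 1→10→5→11 bottleneck 3, total now 41
augment #8: 1→4→8→12→11 bottleneck 2, total now 43
augment #9: 1→9→8→12→11 bottleneck 4, total now 47
augment #10: 1→10→5→6→0→12→11 bottleneck 4, total now 51

Maximum flow value: 51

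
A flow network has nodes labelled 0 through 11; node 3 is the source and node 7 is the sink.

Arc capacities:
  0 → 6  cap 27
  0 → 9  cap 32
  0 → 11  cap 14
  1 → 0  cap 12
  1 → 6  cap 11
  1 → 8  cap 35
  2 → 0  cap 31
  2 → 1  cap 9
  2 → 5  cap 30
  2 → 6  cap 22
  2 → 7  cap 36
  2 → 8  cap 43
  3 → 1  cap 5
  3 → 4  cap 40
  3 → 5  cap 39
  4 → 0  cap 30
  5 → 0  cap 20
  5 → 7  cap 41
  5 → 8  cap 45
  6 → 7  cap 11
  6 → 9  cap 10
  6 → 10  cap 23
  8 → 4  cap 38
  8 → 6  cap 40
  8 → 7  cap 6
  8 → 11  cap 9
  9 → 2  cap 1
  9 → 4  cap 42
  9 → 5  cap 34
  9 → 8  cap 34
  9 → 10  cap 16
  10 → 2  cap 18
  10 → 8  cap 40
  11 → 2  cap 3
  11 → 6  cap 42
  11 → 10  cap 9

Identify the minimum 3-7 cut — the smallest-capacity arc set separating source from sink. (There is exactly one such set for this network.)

augment #1: 3→5→7 push 39
augment #2: 3→1→6→7 push 5
augment #3: 3→4→0→6→7 push 6
augment #4: 3→4→0→9→2→7 push 1
augment #5: 3→4→0→9→5→7 push 2
augment #6: 3→4→0→9→8→7 push 6
augment #7: 3→4→0→11→2→7 push 3
augment #8: 3→4→0→6→10→2→7 push 12
max flow = 74; residual-reachable set from 3 gives S-side
cut edges (S→T): {(3,1), (3,5), (4,0)} total cap 74

Min-cut arcs: {(3,1), (3,5), (4,0)} (total capacity 74)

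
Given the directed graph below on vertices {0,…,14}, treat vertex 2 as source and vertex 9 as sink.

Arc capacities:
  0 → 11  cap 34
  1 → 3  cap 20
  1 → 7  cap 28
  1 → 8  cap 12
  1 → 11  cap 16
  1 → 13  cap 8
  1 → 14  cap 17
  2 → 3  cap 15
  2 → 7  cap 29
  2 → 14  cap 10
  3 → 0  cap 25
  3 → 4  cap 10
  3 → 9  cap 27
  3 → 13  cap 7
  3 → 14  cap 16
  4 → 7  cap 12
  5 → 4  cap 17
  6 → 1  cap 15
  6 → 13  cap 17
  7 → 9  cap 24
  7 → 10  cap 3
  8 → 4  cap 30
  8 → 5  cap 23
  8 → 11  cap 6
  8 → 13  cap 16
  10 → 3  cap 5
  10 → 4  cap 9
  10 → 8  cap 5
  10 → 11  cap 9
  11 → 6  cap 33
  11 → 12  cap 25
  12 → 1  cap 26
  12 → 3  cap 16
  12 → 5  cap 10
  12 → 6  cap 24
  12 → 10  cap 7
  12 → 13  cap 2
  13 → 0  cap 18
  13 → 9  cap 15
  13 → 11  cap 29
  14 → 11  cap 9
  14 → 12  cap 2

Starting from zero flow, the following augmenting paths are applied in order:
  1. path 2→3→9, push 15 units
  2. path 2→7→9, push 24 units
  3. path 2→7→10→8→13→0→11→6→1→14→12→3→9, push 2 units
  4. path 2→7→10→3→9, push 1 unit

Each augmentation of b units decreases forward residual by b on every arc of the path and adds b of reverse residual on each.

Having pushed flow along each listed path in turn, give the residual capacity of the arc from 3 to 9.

after path 1 (2→3→9, push 15): res(3,9)=12
after path 2 (2→7→9, push 24): res(3,9)=12
after path 3 (2→7→10→8→13→0→11→6→1→14→12→3→9, push 2): res(3,9)=10
after path 4 (2→7→10→3→9, push 1): res(3,9)=9

Residual capacity of (3,9): 9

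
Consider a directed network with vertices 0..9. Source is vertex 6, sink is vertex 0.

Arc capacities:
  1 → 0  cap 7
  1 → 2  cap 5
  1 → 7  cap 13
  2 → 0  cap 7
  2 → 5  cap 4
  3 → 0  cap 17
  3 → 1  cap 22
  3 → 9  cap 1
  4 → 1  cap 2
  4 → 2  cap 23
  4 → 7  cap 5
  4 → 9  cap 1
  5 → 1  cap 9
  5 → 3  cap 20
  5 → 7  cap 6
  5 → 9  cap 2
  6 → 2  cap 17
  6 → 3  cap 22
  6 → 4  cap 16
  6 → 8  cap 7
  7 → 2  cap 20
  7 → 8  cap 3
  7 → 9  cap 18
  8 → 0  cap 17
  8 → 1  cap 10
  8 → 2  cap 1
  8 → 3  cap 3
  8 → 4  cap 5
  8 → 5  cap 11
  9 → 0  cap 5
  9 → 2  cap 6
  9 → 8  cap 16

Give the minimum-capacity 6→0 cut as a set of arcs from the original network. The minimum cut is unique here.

augment #1: 6→2→0 push 7
augment #2: 6→3→0 push 17
augment #3: 6→8→0 push 7
augment #4: 6→3→1→0 push 5
augment #5: 6→4→1→0 push 2
augment #6: 6→4→9→0 push 1
augment #7: 6→2→5→9→0 push 2
augment #8: 6→4→7→8→0 push 3
augment #9: 6→4→7→9→0 push 2
augment #10: 6→2→5→3→9→8→0 push 1
augment #11: 6→2→5→7→9→8→0 push 1
max flow = 48; residual-reachable set from 6 gives S-side
cut edges (S→T): {(2,0), (2,5), (4,1), (4,7), (4,9), (6,3), (6,8)} total cap 48

Min-cut arcs: {(2,0), (2,5), (4,1), (4,7), (4,9), (6,3), (6,8)} (total capacity 48)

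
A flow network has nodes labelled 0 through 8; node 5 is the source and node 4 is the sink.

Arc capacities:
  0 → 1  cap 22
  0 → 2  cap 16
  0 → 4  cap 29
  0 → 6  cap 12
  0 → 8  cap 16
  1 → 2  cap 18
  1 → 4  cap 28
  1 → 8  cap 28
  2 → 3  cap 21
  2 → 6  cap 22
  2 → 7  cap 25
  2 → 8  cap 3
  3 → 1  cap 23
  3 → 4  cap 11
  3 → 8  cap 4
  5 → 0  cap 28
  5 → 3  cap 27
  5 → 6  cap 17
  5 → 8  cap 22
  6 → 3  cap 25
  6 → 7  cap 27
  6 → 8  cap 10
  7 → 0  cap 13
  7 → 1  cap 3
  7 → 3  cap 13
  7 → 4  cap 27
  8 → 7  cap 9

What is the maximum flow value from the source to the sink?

Maximum flow value: 81

augment #1: 5→0→4 bottleneck 28, total now 28
augment #2: 5→3→4 bottleneck 11, total now 39
augment #3: 5→3→1→4 bottleneck 16, total now 55
augment #4: 5→6→7→4 bottleneck 17, total now 72
augment #5: 5→8→7→4 bottleneck 9, total now 81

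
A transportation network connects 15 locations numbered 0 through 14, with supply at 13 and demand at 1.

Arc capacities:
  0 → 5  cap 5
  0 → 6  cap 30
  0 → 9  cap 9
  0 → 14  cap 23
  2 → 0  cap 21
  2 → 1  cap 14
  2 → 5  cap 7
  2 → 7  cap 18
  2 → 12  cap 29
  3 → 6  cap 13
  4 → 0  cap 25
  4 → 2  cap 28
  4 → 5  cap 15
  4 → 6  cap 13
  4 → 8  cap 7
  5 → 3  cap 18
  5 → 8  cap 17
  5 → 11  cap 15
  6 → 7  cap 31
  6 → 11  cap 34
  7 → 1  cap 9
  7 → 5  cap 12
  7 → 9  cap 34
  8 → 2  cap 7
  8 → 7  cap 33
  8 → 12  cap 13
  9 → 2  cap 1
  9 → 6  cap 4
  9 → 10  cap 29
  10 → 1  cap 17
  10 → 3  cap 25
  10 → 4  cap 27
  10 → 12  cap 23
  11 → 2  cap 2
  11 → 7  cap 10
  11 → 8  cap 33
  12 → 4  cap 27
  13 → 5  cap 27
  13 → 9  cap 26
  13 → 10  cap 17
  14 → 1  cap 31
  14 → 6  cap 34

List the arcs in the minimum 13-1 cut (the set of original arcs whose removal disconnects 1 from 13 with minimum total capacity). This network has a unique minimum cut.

augment #1: 13→10→1 push 17
augment #2: 13→9→2→1 push 1
augment #3: 13→5→8→2→1 push 7
augment #4: 13→5→8→7→1 push 9
augment #5: 13→5→11→2→1 push 2
augment #6: 13→9→10→4→2→1 push 4
augment #7: 13→9→10→4→0→14→1 push 21
augment #8: 13→5→8→12→4→0→14→1 push 1
augment #9: 13→5→11→8→12→4→0→14→1 push 1
max flow = 63; residual-reachable set from 13 gives S-side
cut edges (S→T): {(0,14), (2,1), (7,1), (10,1)} total cap 63

Min-cut arcs: {(0,14), (2,1), (7,1), (10,1)} (total capacity 63)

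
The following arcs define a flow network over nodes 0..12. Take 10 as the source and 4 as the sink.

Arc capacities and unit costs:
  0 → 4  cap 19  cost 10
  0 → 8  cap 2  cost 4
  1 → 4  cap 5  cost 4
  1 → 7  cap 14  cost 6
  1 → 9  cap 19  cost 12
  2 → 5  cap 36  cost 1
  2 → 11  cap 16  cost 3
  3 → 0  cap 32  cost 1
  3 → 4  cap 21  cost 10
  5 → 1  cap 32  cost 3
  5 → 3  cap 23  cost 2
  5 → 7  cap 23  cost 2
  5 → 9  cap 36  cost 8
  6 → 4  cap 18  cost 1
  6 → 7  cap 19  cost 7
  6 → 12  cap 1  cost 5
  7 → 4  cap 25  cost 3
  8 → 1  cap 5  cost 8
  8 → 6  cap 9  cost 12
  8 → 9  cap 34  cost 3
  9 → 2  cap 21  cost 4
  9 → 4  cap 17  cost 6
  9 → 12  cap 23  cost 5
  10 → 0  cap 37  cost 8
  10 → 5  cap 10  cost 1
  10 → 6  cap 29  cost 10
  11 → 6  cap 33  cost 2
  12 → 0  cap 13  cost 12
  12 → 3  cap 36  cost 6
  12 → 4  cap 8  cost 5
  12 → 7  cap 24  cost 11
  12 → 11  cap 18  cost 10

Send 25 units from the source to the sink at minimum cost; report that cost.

Minimum cost for 25 units: 225

shortest-cost path #1: 10→5→7→4 push 10 @ unit cost 6 (adds 60)
shortest-cost path #2: 10→6→4 push 15 @ unit cost 11 (adds 165)
total cost = 225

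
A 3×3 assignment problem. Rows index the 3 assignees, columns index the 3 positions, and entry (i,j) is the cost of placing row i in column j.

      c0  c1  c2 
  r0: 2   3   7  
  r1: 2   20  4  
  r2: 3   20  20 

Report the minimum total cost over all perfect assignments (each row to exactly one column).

Minimum assignment cost: 10

optimal assignment: row0→col1 (cost 3), row1→col2 (cost 4), row2→col0 (cost 3)
total = 3 + 4 + 3 = 10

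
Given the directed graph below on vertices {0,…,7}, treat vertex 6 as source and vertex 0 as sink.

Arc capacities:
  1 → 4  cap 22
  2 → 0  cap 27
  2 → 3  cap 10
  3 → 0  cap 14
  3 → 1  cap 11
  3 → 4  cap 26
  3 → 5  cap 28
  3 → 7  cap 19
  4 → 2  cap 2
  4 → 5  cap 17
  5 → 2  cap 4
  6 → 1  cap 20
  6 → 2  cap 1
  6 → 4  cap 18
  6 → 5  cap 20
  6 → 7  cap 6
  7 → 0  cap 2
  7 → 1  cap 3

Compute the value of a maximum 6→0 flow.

augment #1: 6→2→0 bottleneck 1, total now 1
augment #2: 6→7→0 bottleneck 2, total now 3
augment #3: 6→4→2→0 bottleneck 2, total now 5
augment #4: 6→5→2→0 bottleneck 4, total now 9

Maximum flow value: 9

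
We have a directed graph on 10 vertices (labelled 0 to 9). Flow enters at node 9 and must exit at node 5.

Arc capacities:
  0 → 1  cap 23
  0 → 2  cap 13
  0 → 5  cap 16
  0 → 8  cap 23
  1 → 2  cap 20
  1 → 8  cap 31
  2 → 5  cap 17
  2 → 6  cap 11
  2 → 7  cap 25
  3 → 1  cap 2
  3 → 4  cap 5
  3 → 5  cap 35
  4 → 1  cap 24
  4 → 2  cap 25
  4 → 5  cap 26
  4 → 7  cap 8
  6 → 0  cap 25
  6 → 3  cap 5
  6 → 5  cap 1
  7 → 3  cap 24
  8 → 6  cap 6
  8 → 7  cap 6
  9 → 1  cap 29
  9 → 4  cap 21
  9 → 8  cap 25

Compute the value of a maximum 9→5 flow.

Maximum flow value: 53

augment #1: 9→4→5 bottleneck 21, total now 21
augment #2: 9→1→2→5 bottleneck 17, total now 38
augment #3: 9→8→6→5 bottleneck 1, total now 39
augment #4: 9→8→6→0→5 bottleneck 5, total now 44
augment #5: 9→8→7→3→5 bottleneck 6, total now 50
augment #6: 9→1→2→6→0→5 bottleneck 3, total now 53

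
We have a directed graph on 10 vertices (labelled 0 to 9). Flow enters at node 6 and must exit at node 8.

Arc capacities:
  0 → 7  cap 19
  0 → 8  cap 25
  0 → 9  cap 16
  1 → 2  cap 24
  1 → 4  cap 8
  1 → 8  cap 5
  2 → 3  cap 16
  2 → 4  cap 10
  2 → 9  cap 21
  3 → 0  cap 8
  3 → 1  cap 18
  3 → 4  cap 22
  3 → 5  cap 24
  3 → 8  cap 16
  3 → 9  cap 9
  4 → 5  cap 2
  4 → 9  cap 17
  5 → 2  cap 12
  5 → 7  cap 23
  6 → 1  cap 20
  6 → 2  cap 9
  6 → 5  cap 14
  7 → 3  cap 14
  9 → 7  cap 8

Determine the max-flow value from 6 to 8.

Maximum flow value: 29

augment #1: 6→1→8 bottleneck 5, total now 5
augment #2: 6→2→3→8 bottleneck 9, total now 14
augment #3: 6→1→2→3→8 bottleneck 7, total now 21
augment #4: 6→5→7→3→0→8 bottleneck 8, total now 29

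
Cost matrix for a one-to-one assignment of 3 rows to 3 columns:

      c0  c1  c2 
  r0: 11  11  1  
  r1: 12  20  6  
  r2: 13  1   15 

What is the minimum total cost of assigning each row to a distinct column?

Minimum assignment cost: 14

optimal assignment: row0→col2 (cost 1), row1→col0 (cost 12), row2→col1 (cost 1)
total = 1 + 12 + 1 = 14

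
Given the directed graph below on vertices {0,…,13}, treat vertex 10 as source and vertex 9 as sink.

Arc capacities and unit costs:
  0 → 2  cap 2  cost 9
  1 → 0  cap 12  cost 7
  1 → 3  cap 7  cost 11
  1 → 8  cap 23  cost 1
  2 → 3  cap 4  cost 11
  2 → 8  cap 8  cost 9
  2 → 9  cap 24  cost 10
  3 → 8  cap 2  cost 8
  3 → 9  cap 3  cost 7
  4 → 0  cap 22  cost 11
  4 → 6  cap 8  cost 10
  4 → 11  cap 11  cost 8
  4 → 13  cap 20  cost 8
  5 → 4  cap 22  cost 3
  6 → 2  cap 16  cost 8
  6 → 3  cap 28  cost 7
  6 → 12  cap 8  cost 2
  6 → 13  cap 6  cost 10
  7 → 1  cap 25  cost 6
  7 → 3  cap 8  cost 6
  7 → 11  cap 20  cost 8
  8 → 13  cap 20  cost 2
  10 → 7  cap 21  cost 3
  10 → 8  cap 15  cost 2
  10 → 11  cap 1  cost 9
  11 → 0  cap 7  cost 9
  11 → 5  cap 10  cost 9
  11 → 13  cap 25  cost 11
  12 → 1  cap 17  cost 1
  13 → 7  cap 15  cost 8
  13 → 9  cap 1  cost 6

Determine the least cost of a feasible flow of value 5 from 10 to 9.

shortest-cost path #1: 10→8→13→9 push 1 @ unit cost 10 (adds 10)
shortest-cost path #2: 10→7→3→9 push 3 @ unit cost 16 (adds 48)
shortest-cost path #3: 10→7→1→0→2→9 push 1 @ unit cost 35 (adds 35)
total cost = 93

Minimum cost for 5 units: 93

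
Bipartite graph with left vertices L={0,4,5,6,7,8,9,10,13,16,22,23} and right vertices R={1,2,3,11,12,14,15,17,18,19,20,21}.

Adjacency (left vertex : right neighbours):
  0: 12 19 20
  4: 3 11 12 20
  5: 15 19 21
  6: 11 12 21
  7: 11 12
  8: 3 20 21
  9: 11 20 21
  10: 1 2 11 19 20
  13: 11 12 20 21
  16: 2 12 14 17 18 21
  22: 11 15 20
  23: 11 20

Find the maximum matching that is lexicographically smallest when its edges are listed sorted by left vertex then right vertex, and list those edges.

Lex-smallest maximum matching: {(0,12), (4,3), (5,19), (6,11), (8,20), (9,21), (10,1), (16,2), (22,15)}

|M| = 9 (so the lex-smallest maximum matching has 9 edges)
process left vertices in ascending order; for each, take the smallest-labelled available neighbour that still permits 9 edges overall, or leave it unmatched if none does
lex-smallest matching: {0-12, 4-3, 5-19, 6-11, 8-20, 9-21, 10-1, 16-2, 22-15}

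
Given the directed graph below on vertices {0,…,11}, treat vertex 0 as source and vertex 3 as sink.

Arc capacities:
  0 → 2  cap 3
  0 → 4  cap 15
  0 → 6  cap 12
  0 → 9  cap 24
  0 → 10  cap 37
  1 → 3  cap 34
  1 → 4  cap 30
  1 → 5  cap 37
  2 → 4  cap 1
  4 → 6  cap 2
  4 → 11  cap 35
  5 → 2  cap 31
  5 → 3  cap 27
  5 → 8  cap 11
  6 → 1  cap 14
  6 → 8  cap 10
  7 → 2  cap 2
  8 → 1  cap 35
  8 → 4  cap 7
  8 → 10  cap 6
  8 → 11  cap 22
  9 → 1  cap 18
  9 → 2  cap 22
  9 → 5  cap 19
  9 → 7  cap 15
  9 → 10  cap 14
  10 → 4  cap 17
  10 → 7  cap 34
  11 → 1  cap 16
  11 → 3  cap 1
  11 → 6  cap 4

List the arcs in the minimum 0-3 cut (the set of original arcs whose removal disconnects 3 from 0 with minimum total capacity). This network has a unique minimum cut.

augment #1: 0→4→11→3 push 1
augment #2: 0→6→1→3 push 12
augment #3: 0→9→1→3 push 18
augment #4: 0→9→5→3 push 6
augment #5: 0→4→6→1→3 push 2
augment #6: 0→4→11→1→3 push 2
augment #7: 0→4→11→1→5→3 push 10
augment #8: 0→2→4→11→1→5→3 push 1
augment #9: 0→10→4→11→1→5→3 push 3
augment #10: 0→10→4→11→6→8→1→5→3 push 4
max flow = 59; residual-reachable set from 0 gives S-side
cut edges (S→T): {(0,6), (0,9), (4,6), (11,1), (11,3), (11,6)} total cap 59

Min-cut arcs: {(0,6), (0,9), (4,6), (11,1), (11,3), (11,6)} (total capacity 59)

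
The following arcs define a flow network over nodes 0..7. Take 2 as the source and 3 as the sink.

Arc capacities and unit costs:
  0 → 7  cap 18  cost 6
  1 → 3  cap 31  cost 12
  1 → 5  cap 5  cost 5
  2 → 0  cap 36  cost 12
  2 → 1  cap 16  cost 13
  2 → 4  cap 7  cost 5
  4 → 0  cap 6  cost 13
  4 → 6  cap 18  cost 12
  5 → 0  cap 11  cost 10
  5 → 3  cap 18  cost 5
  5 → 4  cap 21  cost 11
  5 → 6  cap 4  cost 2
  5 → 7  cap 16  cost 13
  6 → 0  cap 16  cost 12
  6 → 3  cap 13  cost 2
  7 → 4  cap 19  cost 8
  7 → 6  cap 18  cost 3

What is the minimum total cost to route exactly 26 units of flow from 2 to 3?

Minimum cost for 26 units: 586

shortest-cost path #1: 2→4→6→3 push 7 @ unit cost 19 (adds 133)
shortest-cost path #2: 2→1→5→6→3 push 4 @ unit cost 22 (adds 88)
shortest-cost path #3: 2→1→5→3 push 1 @ unit cost 23 (adds 23)
shortest-cost path #4: 2→0→7→6→3 push 2 @ unit cost 23 (adds 46)
shortest-cost path #5: 2→0→7→6→5→3 push 4 @ unit cost 24 (adds 96)
shortest-cost path #6: 2→1→3 push 8 @ unit cost 25 (adds 200)
total cost = 586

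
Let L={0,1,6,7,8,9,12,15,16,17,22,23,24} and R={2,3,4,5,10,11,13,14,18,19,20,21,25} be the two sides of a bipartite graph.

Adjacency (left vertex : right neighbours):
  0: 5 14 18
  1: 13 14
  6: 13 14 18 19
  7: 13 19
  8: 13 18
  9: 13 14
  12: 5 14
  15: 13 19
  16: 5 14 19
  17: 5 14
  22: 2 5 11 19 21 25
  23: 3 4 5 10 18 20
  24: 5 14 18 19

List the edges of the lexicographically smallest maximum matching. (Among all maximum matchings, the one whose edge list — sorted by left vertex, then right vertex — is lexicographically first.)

Lex-smallest maximum matching: {(0,5), (1,13), (6,14), (7,19), (8,18), (22,2), (23,3)}

|M| = 7 (so the lex-smallest maximum matching has 7 edges)
process left vertices in ascending order; for each, take the smallest-labelled available neighbour that still permits 7 edges overall, or leave it unmatched if none does
lex-smallest matching: {0-5, 1-13, 6-14, 7-19, 8-18, 22-2, 23-3}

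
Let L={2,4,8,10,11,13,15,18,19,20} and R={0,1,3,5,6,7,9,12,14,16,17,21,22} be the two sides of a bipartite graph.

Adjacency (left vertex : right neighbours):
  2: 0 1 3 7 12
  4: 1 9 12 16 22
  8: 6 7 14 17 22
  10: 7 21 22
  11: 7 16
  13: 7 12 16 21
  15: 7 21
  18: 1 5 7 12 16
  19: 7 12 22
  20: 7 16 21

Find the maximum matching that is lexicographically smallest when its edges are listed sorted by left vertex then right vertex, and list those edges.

|M| = 9 (so the lex-smallest maximum matching has 9 edges)
process left vertices in ascending order; for each, take the smallest-labelled available neighbour that still permits 9 edges overall, or leave it unmatched if none does
lex-smallest matching: {2-0, 4-1, 8-6, 10-7, 11-16, 13-12, 15-21, 18-5, 19-22}

Lex-smallest maximum matching: {(2,0), (4,1), (8,6), (10,7), (11,16), (13,12), (15,21), (18,5), (19,22)}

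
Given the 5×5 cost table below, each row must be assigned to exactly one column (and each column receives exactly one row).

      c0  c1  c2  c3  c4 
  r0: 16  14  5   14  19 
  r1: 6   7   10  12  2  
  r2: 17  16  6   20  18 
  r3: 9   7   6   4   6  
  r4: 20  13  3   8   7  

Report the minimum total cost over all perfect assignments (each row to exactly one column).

optimal assignment: row0→col1 (cost 14), row1→col0 (cost 6), row2→col2 (cost 6), row3→col3 (cost 4), row4→col4 (cost 7)
total = 14 + 6 + 6 + 4 + 7 = 37

Minimum assignment cost: 37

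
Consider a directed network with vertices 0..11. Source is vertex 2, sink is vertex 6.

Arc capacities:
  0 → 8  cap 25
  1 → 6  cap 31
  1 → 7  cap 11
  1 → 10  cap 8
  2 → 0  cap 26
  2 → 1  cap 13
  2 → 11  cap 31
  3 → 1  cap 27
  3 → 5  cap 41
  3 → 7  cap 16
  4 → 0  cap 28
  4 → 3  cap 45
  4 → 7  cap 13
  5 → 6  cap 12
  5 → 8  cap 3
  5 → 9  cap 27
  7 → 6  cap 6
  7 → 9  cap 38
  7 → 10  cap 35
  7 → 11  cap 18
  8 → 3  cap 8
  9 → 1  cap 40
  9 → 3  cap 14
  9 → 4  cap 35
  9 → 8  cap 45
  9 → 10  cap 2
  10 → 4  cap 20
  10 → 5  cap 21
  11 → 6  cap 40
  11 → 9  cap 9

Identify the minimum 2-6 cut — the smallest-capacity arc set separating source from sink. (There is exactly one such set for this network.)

Min-cut arcs: {(2,1), (2,11), (8,3)} (total capacity 52)

augment #1: 2→1→6 push 13
augment #2: 2→11→6 push 31
augment #3: 2→0→8→3→1→6 push 8
max flow = 52; residual-reachable set from 2 gives S-side
cut edges (S→T): {(2,1), (2,11), (8,3)} total cap 52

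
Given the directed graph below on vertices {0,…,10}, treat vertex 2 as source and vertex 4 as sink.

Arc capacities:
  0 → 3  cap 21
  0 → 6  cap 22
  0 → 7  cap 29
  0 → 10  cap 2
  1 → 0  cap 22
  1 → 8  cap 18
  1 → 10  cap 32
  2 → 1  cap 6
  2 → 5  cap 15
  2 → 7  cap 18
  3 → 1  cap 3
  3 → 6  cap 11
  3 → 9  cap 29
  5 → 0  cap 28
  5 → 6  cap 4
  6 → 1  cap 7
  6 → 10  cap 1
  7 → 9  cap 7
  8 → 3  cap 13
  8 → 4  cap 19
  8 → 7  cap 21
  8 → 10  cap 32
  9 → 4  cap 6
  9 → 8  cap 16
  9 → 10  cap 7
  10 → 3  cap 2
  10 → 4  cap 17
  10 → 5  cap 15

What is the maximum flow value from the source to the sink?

Maximum flow value: 28

augment #1: 2→1→8→4 bottleneck 6, total now 6
augment #2: 2→7→9→4 bottleneck 6, total now 12
augment #3: 2→5→0→10→4 bottleneck 2, total now 14
augment #4: 2→5→6→10→4 bottleneck 1, total now 15
augment #5: 2→7→9→8→4 bottleneck 1, total now 16
augment #6: 2→5→6→1→8→4 bottleneck 3, total now 19
augment #7: 2→5→0→3→1→8→4 bottleneck 3, total now 22
augment #8: 2→5→0→3→9→8→4 bottleneck 6, total now 28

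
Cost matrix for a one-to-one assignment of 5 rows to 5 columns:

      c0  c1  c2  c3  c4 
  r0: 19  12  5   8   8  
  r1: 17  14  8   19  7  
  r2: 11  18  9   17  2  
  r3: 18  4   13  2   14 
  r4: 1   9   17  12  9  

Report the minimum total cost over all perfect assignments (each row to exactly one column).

Minimum assignment cost: 23

optimal assignment: row0→col3 (cost 8), row1→col2 (cost 8), row2→col4 (cost 2), row3→col1 (cost 4), row4→col0 (cost 1)
total = 8 + 8 + 2 + 4 + 1 = 23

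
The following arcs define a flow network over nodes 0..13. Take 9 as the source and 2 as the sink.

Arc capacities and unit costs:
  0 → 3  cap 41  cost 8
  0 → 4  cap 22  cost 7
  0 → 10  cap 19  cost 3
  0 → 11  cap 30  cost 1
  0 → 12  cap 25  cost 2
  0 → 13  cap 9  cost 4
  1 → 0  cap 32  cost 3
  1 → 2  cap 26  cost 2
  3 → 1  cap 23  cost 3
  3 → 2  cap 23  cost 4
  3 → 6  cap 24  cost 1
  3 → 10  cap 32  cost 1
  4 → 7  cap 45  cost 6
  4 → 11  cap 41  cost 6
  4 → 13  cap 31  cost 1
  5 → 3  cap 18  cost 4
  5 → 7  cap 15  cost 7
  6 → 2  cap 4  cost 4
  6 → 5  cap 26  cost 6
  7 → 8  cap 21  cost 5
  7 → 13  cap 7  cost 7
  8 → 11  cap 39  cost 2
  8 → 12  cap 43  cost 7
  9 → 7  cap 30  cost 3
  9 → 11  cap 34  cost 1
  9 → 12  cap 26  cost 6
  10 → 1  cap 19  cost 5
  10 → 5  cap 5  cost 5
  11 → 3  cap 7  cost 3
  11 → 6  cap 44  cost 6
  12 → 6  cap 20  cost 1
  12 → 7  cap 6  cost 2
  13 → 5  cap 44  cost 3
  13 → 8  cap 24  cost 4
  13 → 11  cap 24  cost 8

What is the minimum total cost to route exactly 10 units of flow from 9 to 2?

Minimum cost for 10 units: 89

shortest-cost path #1: 9→11→3→2 push 7 @ unit cost 8 (adds 56)
shortest-cost path #2: 9→11→6→2 push 3 @ unit cost 11 (adds 33)
total cost = 89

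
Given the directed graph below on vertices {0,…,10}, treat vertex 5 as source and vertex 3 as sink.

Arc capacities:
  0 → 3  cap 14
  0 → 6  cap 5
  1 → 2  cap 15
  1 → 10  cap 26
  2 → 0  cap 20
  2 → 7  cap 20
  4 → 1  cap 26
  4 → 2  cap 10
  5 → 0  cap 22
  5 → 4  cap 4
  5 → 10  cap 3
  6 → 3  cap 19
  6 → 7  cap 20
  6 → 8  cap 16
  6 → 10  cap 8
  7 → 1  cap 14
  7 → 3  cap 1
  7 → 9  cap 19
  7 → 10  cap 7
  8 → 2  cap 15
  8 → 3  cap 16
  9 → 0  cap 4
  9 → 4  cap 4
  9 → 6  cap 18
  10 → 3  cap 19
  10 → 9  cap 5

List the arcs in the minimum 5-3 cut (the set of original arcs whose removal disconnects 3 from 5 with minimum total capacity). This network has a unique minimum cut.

Min-cut arcs: {(0,3), (0,6), (5,4), (5,10)} (total capacity 26)

augment #1: 5→0→3 push 14
augment #2: 5→10→3 push 3
augment #3: 5→0→6→3 push 5
augment #4: 5→4→1→10→3 push 4
max flow = 26; residual-reachable set from 5 gives S-side
cut edges (S→T): {(0,3), (0,6), (5,4), (5,10)} total cap 26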